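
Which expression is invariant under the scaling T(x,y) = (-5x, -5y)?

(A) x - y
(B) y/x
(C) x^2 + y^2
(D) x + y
B

Under the uniform scaling T(x,y) = (-5x, -5y):
Substitute the transformed coordinates into each option and compare with the original:
(A) x - y  ->  (-5x) - (-5y) = -5x + 5y   [differs from x - y: not invariant]
(B) y/x  ->  (-5y)/(-5x) = y/x   [equals y/x: invariant]
(C) x^2 + y^2  ->  (-5x)^2 + (-5y)^2 = 25x^2 + 25y^2   [differs from x^2 + y^2: not invariant]
(D) x + y  ->  (-5x) + (-5y) = -5x - 5y   [differs from x + y: not invariant]

Only option (B), y/x, is unchanged by the transformation.
The common factor -5 cancels in a ratio of coordinates, while sums, products and sums of squares pick up factors of -5 or 25.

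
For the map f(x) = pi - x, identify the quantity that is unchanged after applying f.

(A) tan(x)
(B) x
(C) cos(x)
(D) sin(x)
D

For f(x) = pi - x:
sin(pi - x) = sin(x), so sine is invariant under this transformation.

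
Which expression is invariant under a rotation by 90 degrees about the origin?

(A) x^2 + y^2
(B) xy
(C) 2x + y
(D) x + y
A

A rotation by 90 degrees sends (x, y) to (-y, x).
Substitute the transformed coordinates into each option and compare with the original:
(A) x^2 + y^2  ->  (-y)^2 + (x)^2 = x^2 + y^2   [equals x^2 + y^2: invariant]
(B) xy  ->  (-y)(x) = -xy   [differs from xy: not invariant]
(C) 2x + y  ->  2(-y) + (x) = x - 2y   [differs from 2x + y: not invariant]
(D) x + y  ->  (-y) + (x) = x - y   [differs from x + y: not invariant]

Only option (A), x^2 + y^2, is unchanged by the transformation.
Geometrically, x^2 + y^2 is the squared distance from the origin, which every rotation about the origin preserves.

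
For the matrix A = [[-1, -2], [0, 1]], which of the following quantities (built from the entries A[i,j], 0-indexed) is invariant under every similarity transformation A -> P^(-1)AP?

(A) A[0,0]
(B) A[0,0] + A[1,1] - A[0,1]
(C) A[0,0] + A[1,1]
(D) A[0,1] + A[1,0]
C

A[0,0] + A[1,1] is the trace of A. By the cyclic property of the trace, tr(P^(-1)AP) = tr(APP^(-1)) = tr(A), so it is the same for every matrix similar to A.

The other combinations are not similarity invariants. For example, take P = [[1, 1], [1, 2]] (det P = 1), so P^(-1) = [[2, -1], [-1, 1]] and
B = P^(-1)AP = [[-7, -12], [4, 7]].
Evaluating each option on A and on B:
(A) A[0,0]: -1 for A, -7 for B -> changes
(B) A[0,0] + A[1,1] - A[0,1]: 2 for A, 12 for B -> changes
(C) A[0,0] + A[1,1]: 0 for A, 0 for B -> unchanged
(D) A[0,1] + A[1,0]: -2 for A, -8 for B -> changes

Only (C) A[0,0] + A[1,1] = 0 survives (and it does so for every P, not just this one), so it is the invariant.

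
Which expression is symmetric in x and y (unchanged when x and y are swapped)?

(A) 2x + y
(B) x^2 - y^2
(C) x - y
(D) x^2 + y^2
D

A symmetric expression is unchanged when the variables are permuted; here the transformation to test is the swap (x, y) -> (y, x).
Substitute the transformed coordinates into each option and compare with the original:
(A) 2x + y  ->  2(y) + (x) = x + 2y   [differs from 2x + y: not invariant]
(B) x^2 - y^2  ->  (y)^2 - (x)^2 = -x^2 + y^2   [differs from x^2 - y^2: not invariant]
(C) x - y  ->  (y) - (x) = -x + y   [differs from x - y: not invariant]
(D) x^2 + y^2  ->  (y)^2 + (x)^2 = x^2 + y^2   [equals x^2 + y^2: invariant]

Only option (D), x^2 + y^2, is unchanged by the transformation.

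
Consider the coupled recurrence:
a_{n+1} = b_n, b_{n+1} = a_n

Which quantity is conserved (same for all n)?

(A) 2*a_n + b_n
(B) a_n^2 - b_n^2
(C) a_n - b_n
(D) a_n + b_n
D

Replace a_n by a_{n+1} = b_n and b_n by b_{n+1} = a_n in each option and simplify:
(A) 2*a_n + b_n  ->  2*(b_n) + (a_n) = a_n + 2*b_n   [not conserved]
(B) a_n^2 - b_n^2  ->  (b_n)^2 - (a_n)^2 = -a_n^2 + b_n^2   [not conserved]
(C) a_n - b_n  ->  (b_n) - (a_n) = -a_n + b_n   [not conserved]
(D) a_n + b_n  ->  (b_n) + (a_n) = a_n + b_n   [conserved]

Only (D) a_n + b_n returns to itself after one step, so it is the conserved quantity.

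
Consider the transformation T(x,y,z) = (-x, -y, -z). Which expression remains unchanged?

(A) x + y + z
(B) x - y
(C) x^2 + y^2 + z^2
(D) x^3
C

Apply T(x,y,z) = (-x, -y, -z) to each option, i.e. replace (x, y, z) by the transformed coordinates.
Substitute the transformed coordinates into each option and compare with the original:
(A) x + y + z  ->  (-x) + (-y) + (-z) = -x - y - z   [differs from x + y + z: not invariant]
(B) x - y  ->  (-x) - (-y) = -x + y   [differs from x - y: not invariant]
(C) x^2 + y^2 + z^2  ->  (-x)^2 + (-y)^2 + (-z)^2 = x^2 + y^2 + z^2   [equals x^2 + y^2 + z^2: invariant]
(D) x^3  ->  (-x)^3 = -x^3   [differs from x^3: not invariant]

Only option (C), x^2 + y^2 + z^2, is unchanged by the transformation.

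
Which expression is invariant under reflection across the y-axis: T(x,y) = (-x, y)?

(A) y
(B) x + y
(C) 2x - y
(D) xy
A

The map is reflection across the y-axis: T(x,y) = (-x, y).
Substitute the transformed coordinates into each option and compare with the original:
(A) y  ->  (y) = y   [equals y: invariant]
(B) x + y  ->  (-x) + (y) = -x + y   [differs from x + y: not invariant]
(C) 2x - y  ->  2(-x) - (y) = -2x - y   [differs from 2x - y: not invariant]
(D) xy  ->  (-x)(y) = -xy   [differs from xy: not invariant]

Only option (A), y, is unchanged by the transformation.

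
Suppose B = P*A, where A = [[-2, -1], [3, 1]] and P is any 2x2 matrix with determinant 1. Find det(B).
1

By the multiplicative property of determinants, det(B) = det(P*A) = det(P) * det(A) = det(A),
so the determinant is invariant under multiplication by any determinant-1 matrix; we just need det(A).

det(A) = (-2)(1) - (-1)(3) = -2 - (-3) = 1

Therefore det(B) = 1 * 1 = 1.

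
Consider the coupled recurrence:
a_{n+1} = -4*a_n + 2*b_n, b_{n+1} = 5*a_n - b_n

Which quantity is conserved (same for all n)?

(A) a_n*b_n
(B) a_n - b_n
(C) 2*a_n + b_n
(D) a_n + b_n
D

Replace a_n by a_{n+1} = -4*a_n + 2*b_n and b_n by b_{n+1} = 5*a_n - b_n in each option and simplify:
(A) a_n*b_n  ->  (-4*a_n + 2*b_n)*(5*a_n - b_n) = -20*a_n^2 + 14*a_n*b_n - 2*b_n^2   [not conserved]
(B) a_n - b_n  ->  (-4*a_n + 2*b_n) - (5*a_n - b_n) = -9*a_n + 3*b_n   [not conserved]
(C) 2*a_n + b_n  ->  2*(-4*a_n + 2*b_n) + (5*a_n - b_n) = -3*a_n + 3*b_n   [not conserved]
(D) a_n + b_n  ->  (-4*a_n + 2*b_n) + (5*a_n - b_n) = a_n + b_n   [conserved]

Only (D) a_n + b_n returns to itself after one step, so it is the conserved quantity.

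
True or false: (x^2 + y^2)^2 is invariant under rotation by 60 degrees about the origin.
True

Applying rotation by 60 degrees: x' = x*cos(60 degrees) - y*sin(60 degrees) = x/2 - sqrt(3)y/2, y' = x*sin(60 degrees) + y*cos(60 degrees) = sqrt(3)x/2 + y/2

Substituting into (x^2 + y^2)^2:
((x/2 - sqrt(3)y/2)^2 + (sqrt(3)x/2 + y/2)^2)^2
= x^4 + 2x^2y^2 + y^4 = (x^2 + y^2)^2

This equals the original expression (x^2 + y^2)^2, so it IS invariant.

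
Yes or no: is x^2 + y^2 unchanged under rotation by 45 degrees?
Yes

Applying rotation by 45 degrees: x' = x*cos(45 degrees) - y*sin(45 degrees) = sqrt(2)x/2 - sqrt(2)y/2, y' = x*sin(45 degrees) + y*cos(45 degrees) = sqrt(2)x/2 + sqrt(2)y/2

Substituting into x^2 + y^2:
(sqrt(2)x/2 - sqrt(2)y/2)^2 + (sqrt(2)x/2 + sqrt(2)y/2)^2
= x^2 + y^2

This equals the original expression x^2 + y^2, so it IS invariant.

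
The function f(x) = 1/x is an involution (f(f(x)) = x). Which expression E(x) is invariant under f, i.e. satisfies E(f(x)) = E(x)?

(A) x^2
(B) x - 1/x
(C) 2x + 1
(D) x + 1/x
D

Replace x by f(x) = 1/x in each option and simplify. As a quick numerical cross-check, also compare E(3) with E(f(3)) = E(1/3).

(A) x^2  ->  (1/x)^2 = x^(-2); check: E(3) = 9 but E(1/3) = 1/9.   [not invariant]
(B) x - 1/x  ->  (1/x) - 1/(1/x) = -x + 1/x; check: E(3) = 8/3 but E(1/3) = -8/3.   [not invariant]
(C) 2x + 1  ->  2(1/x) + 1 = (x + 2)/x; check: E(3) = 7 but E(1/3) = 5/3.   [not invariant]
(D) x + 1/x  ->  (1/x) + 1/(1/x), which simplifies back to x + 1/x; check: E(3) = 10/3, E(1/3) = 10/3.   [invariant]

Only (D) is unchanged. E is symmetric under swapping x with f(x) = 1/x, which is exactly what an involution does.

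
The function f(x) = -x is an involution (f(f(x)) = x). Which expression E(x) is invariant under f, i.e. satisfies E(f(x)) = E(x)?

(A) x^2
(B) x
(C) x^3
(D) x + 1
A

Replace x by f(x) = -x in each option and simplify. As a quick numerical cross-check, also compare E(3) with E(f(3)) = E(-3).

(A) x^2  ->  (-x)^2, which simplifies back to x^2; check: E(3) = 9, E(-3) = 9.   [invariant]
(B) x  ->  (-x) = -x; check: E(3) = 3 but E(-3) = -3.   [not invariant]
(C) x^3  ->  (-x)^3 = -x^3; check: E(3) = 27 but E(-3) = -27.   [not invariant]
(D) x + 1  ->  (-x) + 1 = 1 - x; check: E(3) = 4 but E(-3) = -2.   [not invariant]

Only (A) is unchanged. E is symmetric under swapping x with f(x) = -x, which is exactly what an involution does.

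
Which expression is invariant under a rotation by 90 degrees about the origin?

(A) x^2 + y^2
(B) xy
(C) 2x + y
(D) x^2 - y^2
A

A rotation by 90 degrees sends (x, y) to (-y, x).
Substitute the transformed coordinates into each option and compare with the original:
(A) x^2 + y^2  ->  (-y)^2 + (x)^2 = x^2 + y^2   [equals x^2 + y^2: invariant]
(B) xy  ->  (-y)(x) = -xy   [differs from xy: not invariant]
(C) 2x + y  ->  2(-y) + (x) = x - 2y   [differs from 2x + y: not invariant]
(D) x^2 - y^2  ->  (-y)^2 - (x)^2 = -x^2 + y^2   [differs from x^2 - y^2: not invariant]

Only option (A), x^2 + y^2, is unchanged by the transformation.
Geometrically, x^2 + y^2 is the squared distance from the origin, which every rotation about the origin preserves.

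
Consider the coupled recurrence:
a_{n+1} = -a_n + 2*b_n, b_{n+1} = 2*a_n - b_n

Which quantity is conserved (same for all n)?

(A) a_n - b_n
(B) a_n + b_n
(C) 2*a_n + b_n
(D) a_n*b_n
B

Replace a_n by a_{n+1} = -a_n + 2*b_n and b_n by b_{n+1} = 2*a_n - b_n in each option and simplify:
(A) a_n - b_n  ->  (-a_n + 2*b_n) - (2*a_n - b_n) = -3*a_n + 3*b_n   [not conserved]
(B) a_n + b_n  ->  (-a_n + 2*b_n) + (2*a_n - b_n) = a_n + b_n   [conserved]
(C) 2*a_n + b_n  ->  2*(-a_n + 2*b_n) + (2*a_n - b_n) = 3*b_n   [not conserved]
(D) a_n*b_n  ->  (-a_n + 2*b_n)*(2*a_n - b_n) = -2*a_n^2 + 5*a_n*b_n - 2*b_n^2   [not conserved]

Only (B) a_n + b_n returns to itself after one step, so it is the conserved quantity.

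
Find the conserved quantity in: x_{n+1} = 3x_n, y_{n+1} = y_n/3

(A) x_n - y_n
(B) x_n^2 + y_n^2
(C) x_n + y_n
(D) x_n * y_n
D

For the recurrence x_{n+1} = 3x_n, y_{n+1} = y_n/3:

x_{n+1} * y_{n+1} = (3x_n) * (y_n/3) = x_n * y_n
The product is conserved.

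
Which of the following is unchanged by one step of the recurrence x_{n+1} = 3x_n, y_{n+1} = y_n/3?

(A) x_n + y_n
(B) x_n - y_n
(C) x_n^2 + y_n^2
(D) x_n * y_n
D

For the recurrence x_{n+1} = 3x_n, y_{n+1} = y_n/3:

x_{n+1} * y_{n+1} = (3x_n) * (y_n/3) = x_n * y_n
The product is conserved.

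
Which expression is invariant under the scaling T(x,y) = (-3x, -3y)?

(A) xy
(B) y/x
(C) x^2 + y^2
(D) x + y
B

Under the uniform scaling T(x,y) = (-3x, -3y):
Substitute the transformed coordinates into each option and compare with the original:
(A) xy  ->  (-3x)(-3y) = 9xy   [differs from xy: not invariant]
(B) y/x  ->  (-3y)/(-3x) = y/x   [equals y/x: invariant]
(C) x^2 + y^2  ->  (-3x)^2 + (-3y)^2 = 9x^2 + 9y^2   [differs from x^2 + y^2: not invariant]
(D) x + y  ->  (-3x) + (-3y) = -3x - 3y   [differs from x + y: not invariant]

Only option (B), y/x, is unchanged by the transformation.
The common factor -3 cancels in a ratio of coordinates, while sums, products and sums of squares pick up factors of -3 or 9.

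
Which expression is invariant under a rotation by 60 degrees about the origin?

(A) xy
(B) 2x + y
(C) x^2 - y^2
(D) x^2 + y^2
D

A rotation by 60 degrees sends (x, y) to (x/2 - sqrt(3)y/2, sqrt(3)x/2 + y/2).
Substitute the transformed coordinates into each option and compare with the original:
(A) xy  ->  (x/2 - sqrt(3)y/2)(sqrt(3)x/2 + y/2) = sqrt(3)x^2/4 - xy/2 - sqrt(3)y^2/4   [differs from xy: not invariant]
(B) 2x + y  ->  2(x/2 - sqrt(3)y/2) + (sqrt(3)x/2 + y/2) = sqrt(3)x/2 + x - sqrt(3)y + y/2   [differs from 2x + y: not invariant]
(C) x^2 - y^2  ->  (x/2 - sqrt(3)y/2)^2 - (sqrt(3)x/2 + y/2)^2 = -x^2/2 - sqrt(3)xy + y^2/2   [differs from x^2 - y^2: not invariant]
(D) x^2 + y^2  ->  (x/2 - sqrt(3)y/2)^2 + (sqrt(3)x/2 + y/2)^2 = x^2 + y^2   [equals x^2 + y^2: invariant]

Only option (D), x^2 + y^2, is unchanged by the transformation.
Geometrically, x^2 + y^2 is the squared distance from the origin, which every rotation about the origin preserves.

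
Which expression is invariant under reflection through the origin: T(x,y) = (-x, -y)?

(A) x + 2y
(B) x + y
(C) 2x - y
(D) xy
D

The map is reflection through the origin: T(x,y) = (-x, -y).
Substitute the transformed coordinates into each option and compare with the original:
(A) x + 2y  ->  (-x) + 2(-y) = -x - 2y   [differs from x + 2y: not invariant]
(B) x + y  ->  (-x) + (-y) = -x - y   [differs from x + y: not invariant]
(C) 2x - y  ->  2(-x) - (-y) = -2x + y   [differs from 2x - y: not invariant]
(D) xy  ->  (-x)(-y) = xy   [equals xy: invariant]

Only option (D), xy, is unchanged by the transformation.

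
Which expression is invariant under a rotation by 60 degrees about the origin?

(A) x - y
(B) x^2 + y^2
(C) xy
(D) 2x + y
B

A rotation by 60 degrees sends (x, y) to (x/2 - sqrt(3)y/2, sqrt(3)x/2 + y/2).
Substitute the transformed coordinates into each option and compare with the original:
(A) x - y  ->  (x/2 - sqrt(3)y/2) - (sqrt(3)x/2 + y/2) = -sqrt(3)x/2 + x/2 - sqrt(3)y/2 - y/2   [differs from x - y: not invariant]
(B) x^2 + y^2  ->  (x/2 - sqrt(3)y/2)^2 + (sqrt(3)x/2 + y/2)^2 = x^2 + y^2   [equals x^2 + y^2: invariant]
(C) xy  ->  (x/2 - sqrt(3)y/2)(sqrt(3)x/2 + y/2) = sqrt(3)x^2/4 - xy/2 - sqrt(3)y^2/4   [differs from xy: not invariant]
(D) 2x + y  ->  2(x/2 - sqrt(3)y/2) + (sqrt(3)x/2 + y/2) = sqrt(3)x/2 + x - sqrt(3)y + y/2   [differs from 2x + y: not invariant]

Only option (B), x^2 + y^2, is unchanged by the transformation.
Geometrically, x^2 + y^2 is the squared distance from the origin, which every rotation about the origin preserves.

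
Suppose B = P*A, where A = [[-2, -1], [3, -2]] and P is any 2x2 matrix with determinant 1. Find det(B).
7

By the multiplicative property of determinants, det(B) = det(P*A) = det(P) * det(A) = det(A),
so the determinant is invariant under multiplication by any determinant-1 matrix; we just need det(A).

det(A) = (-2)(-2) - (-1)(3) = 4 - (-3) = 7

Therefore det(B) = 1 * 7 = 7.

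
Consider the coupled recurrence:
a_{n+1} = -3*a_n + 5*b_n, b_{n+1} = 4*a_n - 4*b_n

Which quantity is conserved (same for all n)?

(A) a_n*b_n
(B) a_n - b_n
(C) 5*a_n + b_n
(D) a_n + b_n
D

Replace a_n by a_{n+1} = -3*a_n + 5*b_n and b_n by b_{n+1} = 4*a_n - 4*b_n in each option and simplify:
(A) a_n*b_n  ->  (-3*a_n + 5*b_n)*(4*a_n - 4*b_n) = -12*a_n^2 + 32*a_n*b_n - 20*b_n^2   [not conserved]
(B) a_n - b_n  ->  (-3*a_n + 5*b_n) - (4*a_n - 4*b_n) = -7*a_n + 9*b_n   [not conserved]
(C) 5*a_n + b_n  ->  5*(-3*a_n + 5*b_n) + (4*a_n - 4*b_n) = -11*a_n + 21*b_n   [not conserved]
(D) a_n + b_n  ->  (-3*a_n + 5*b_n) + (4*a_n - 4*b_n) = a_n + b_n   [conserved]

Only (D) a_n + b_n returns to itself after one step, so it is the conserved quantity.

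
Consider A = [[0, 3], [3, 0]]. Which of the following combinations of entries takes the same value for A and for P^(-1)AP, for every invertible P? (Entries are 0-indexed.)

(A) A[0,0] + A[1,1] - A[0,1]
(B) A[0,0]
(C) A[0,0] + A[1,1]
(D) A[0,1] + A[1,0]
C

A[0,0] + A[1,1] is the trace of A. By the cyclic property of the trace, tr(P^(-1)AP) = tr(APP^(-1)) = tr(A), so it is the same for every matrix similar to A.

The other combinations are not similarity invariants. For example, take P = [[1, 1], [1, 2]] (det P = 1), so P^(-1) = [[2, -1], [-1, 1]] and
B = P^(-1)AP = [[3, 9], [0, -3]].
Evaluating each option on A and on B:
(A) A[0,0] + A[1,1] - A[0,1]: -3 for A, -9 for B -> changes
(B) A[0,0]: 0 for A, 3 for B -> changes
(C) A[0,0] + A[1,1]: 0 for A, 0 for B -> unchanged
(D) A[0,1] + A[1,0]: 6 for A, 9 for B -> changes

Only (C) A[0,0] + A[1,1] = 0 survives (and it does so for every P, not just this one), so it is the invariant.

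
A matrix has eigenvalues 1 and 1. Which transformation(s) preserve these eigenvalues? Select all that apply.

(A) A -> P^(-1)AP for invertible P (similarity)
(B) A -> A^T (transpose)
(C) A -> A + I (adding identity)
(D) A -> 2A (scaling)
A and B

Eigenvalues are preserved by:
1. Similarity transformations: A -> P^(-1)AP (same characteristic polynomial)
2. Transpose: A^T has the same eigenvalues as A

Eigenvalues are NOT preserved by:
- Adding identity: eigenvalues become 1+1, 1+1
- Scaling: eigenvalues become 2, 2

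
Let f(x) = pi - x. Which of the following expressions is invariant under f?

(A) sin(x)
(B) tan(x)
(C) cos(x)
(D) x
A

For f(x) = pi - x:
sin(pi - x) = sin(x), so sine is invariant under this transformation.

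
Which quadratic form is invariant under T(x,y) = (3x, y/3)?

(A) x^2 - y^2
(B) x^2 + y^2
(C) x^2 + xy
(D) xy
D

T multiplies x by 3 and divides y by 3.
Substitute the transformed coordinates into each option and compare with the original:
(A) x^2 - y^2  ->  (3x)^2 - (y/3)^2 = 9x^2 - y^2/9   [differs from x^2 - y^2: not invariant]
(B) x^2 + y^2  ->  (3x)^2 + (y/3)^2 = 9x^2 + y^2/9   [differs from x^2 + y^2: not invariant]
(C) x^2 + xy  ->  (3x)^2 + (3x)(y/3) = 9x^2 + xy   [differs from x^2 + xy: not invariant]
(D) xy  ->  (3x)(y/3) = xy   [equals xy: invariant]

Only option (D), xy, is unchanged by the transformation.
The factors 3 and 1/3 cancel only in the pure product xy.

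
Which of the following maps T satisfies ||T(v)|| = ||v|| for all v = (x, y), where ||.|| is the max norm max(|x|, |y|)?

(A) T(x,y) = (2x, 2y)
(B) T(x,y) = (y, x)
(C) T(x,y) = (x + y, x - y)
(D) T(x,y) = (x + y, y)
B

A transformation preserves a norm if ||T(v)|| = ||v|| for every v; a single vector where the norm changes rules an option out.

(A) T(x,y) = (2x, 2y): v = (1, 0) has norm max(|1|, |0|) = 1, but T(v) = (2, 0) has norm 2 -- not preserved.
(B) T(x,y) = (y, x): preserves the norm -- it only permutes the coordinates and/or flips signs, which leaves max(|x|, |y|) unchanged.
(C) T(x,y) = (x + y, x - y): v = (1, 1) has norm max(|1|, |1|) = 1, but T(v) = (2, 0) has norm 2 -- not preserved.
(D) T(x,y) = (x + y, y): v = (1, 1) has norm max(|1|, |1|) = 1, but T(v) = (2, 1) has norm 2 -- not preserved.

Therefore the answer is (B).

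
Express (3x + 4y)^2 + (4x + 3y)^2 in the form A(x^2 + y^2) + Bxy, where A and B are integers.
25(x^2 + y^2) + 48xy

Expanding: (3x + 4y)^2 = 9x^2 + 24xy + 16y^2
(4x + 3y)^2 = 16x^2 + 24xy + 9y^2
Sum = (9+16)(x^2+y^2) + 48xy = 25(x^2 + y^2) + 48xy
This is symmetric in x and y.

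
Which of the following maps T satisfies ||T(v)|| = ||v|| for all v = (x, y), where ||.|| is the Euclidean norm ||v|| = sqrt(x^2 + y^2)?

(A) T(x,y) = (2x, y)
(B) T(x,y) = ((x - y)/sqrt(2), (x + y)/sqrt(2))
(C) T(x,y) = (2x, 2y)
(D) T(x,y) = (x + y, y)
B

A transformation preserves a norm if ||T(v)|| = ||v|| for every v; a single vector where the norm changes rules an option out.

(A) T(x,y) = (2x, y): v = (1, 0) has norm sqrt((1)^2 + (0)^2) = 1, but T(v) = (2, 0) has norm 2 -- not preserved.
(B) T(x,y) = ((x - y)/sqrt(2), (x + y)/sqrt(2)): preserves the norm -- it is an orthogonal map (a rotation/reflection), and (sqrt(2)(x - y)/2)^2 + (sqrt(2)(x + y)/2)^2 simplifies to x^2 + y^2.
(C) T(x,y) = (2x, 2y): v = (1, 0) has norm sqrt((1)^2 + (0)^2) = 1, but T(v) = (2, 0) has norm 2 -- not preserved.
(D) T(x,y) = (x + y, y): v = (0, 1) has norm sqrt((0)^2 + (1)^2) = 1, but T(v) = (1, 1) has norm sqrt(2) -- not preserved.

Therefore the answer is (B).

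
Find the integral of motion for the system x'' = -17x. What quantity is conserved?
E = (x')^2 + 17x^2

Multiply the equation by x':
x' * x'' = -17x * x'
The left side is d/dt[(x')^2/2] and the right side is d/dt[-17x^2/2], so
d/dt[(x')^2/2 + 17x^2/2] = 0, i.e. (x')^2/2 + 17x^2/2 = constant.
Multiplying by 2, the integral of motion is E = (x')^2 + 17x^2.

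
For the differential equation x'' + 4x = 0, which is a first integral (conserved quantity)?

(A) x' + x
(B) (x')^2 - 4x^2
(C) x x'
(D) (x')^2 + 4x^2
D

A first integral I satisfies dI/dt = 0 along every solution. Differentiate each option and use the equation of motion:
(A) d/dt[x' + x] = x'' + x' = -4x + x', not identically 0
(B) d/dt[(x')^2 - 4x^2] = 2x'x'' - 8x x' = -16x x', not identically 0
(C) d/dt[x x'] = (x')^2 + x x'' = (x')^2 - 4x^2, not identically 0
(D) d/dt[(x')^2 + 4x^2] = 2x'x'' + 8x x' = 2x'(-4x) + 8x x' = 0

Only (D) has zero time-derivative. So the energy-like quantity (x')^2 + 4x^2 is the first integral.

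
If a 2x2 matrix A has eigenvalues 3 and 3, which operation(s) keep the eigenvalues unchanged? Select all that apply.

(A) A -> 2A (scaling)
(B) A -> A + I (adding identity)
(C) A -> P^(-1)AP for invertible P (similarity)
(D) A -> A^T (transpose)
C and D

Eigenvalues are preserved by:
1. Similarity transformations: A -> P^(-1)AP (same characteristic polynomial)
2. Transpose: A^T has the same eigenvalues as A

Eigenvalues are NOT preserved by:
- Adding identity: eigenvalues become 3+1, 3+1
- Scaling: eigenvalues become 6, 6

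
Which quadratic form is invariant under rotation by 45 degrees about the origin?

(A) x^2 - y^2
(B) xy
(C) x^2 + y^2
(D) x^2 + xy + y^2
C

Rotation by 45 degrees sends (x, y) to (sqrt(2)x/2 - sqrt(2)y/2, sqrt(2)x/2 + sqrt(2)y/2).
Substitute the transformed coordinates into each option and compare with the original:
(A) x^2 - y^2  ->  (sqrt(2)x/2 - sqrt(2)y/2)^2 - (sqrt(2)x/2 + sqrt(2)y/2)^2 = -2xy   [differs from x^2 - y^2: not invariant]
(B) xy  ->  (sqrt(2)x/2 - sqrt(2)y/2)(sqrt(2)x/2 + sqrt(2)y/2) = x^2/2 - y^2/2   [differs from xy: not invariant]
(C) x^2 + y^2  ->  (sqrt(2)x/2 - sqrt(2)y/2)^2 + (sqrt(2)x/2 + sqrt(2)y/2)^2 = x^2 + y^2   [equals x^2 + y^2: invariant]
(D) x^2 + xy + y^2  ->  (sqrt(2)x/2 - sqrt(2)y/2)^2 + (sqrt(2)x/2 - sqrt(2)y/2)(sqrt(2)x/2 + sqrt(2)y/2) + (sqrt(2)x/2 + sqrt(2)y/2)^2 = 3x^2/2 + y^2/2   [differs from x^2 + xy + y^2: not invariant]

Only option (C), x^2 + y^2, is unchanged by the transformation.
x^2 + y^2 is the squared distance from the origin, which rotations preserve.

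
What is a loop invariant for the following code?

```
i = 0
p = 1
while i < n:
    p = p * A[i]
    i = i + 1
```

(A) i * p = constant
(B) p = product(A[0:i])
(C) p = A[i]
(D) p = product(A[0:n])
B

A loop invariant must hold before the first iteration and be re-established by every execution of the body.

(B) p = product(A[0:i]): Initially i = 0 and p = 1 = product of the empty slice A[0:0]. If p = product(A[0:i]) holds at the top of an iteration, the body sets p to product(A[0:i]) * A[i] = product(A[0:i+1]) and then i to i+1, so the property is restored. At exit i = n, giving p = product(A[0:n]).

The other options fail:
(A) i * p = constant: initially i * p = 0, but after one iteration it is 1 * A[0], which is nonzero in general.
(C) p = A[i]: after the first iteration p = A[0] but i = 1; in general p is a product of several elements, not a single one.
(D) p = product(A[0:n]): false before the loop (p = 1, not the full product) -- it only becomes true at exit.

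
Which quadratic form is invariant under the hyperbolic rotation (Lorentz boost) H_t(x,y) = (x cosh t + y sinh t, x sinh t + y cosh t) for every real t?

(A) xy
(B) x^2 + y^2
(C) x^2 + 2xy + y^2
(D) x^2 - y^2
D

Write x' = x cosh t + y sinh t, y' = x sinh t + y cosh t and substitute into each option:
(A) xy: (x cosh t + y sinh t)(x sinh t + y cosh t) = xy(cosh^2 t + sinh^2 t) + (x^2 + y^2) sinh t cosh t = xy cosh 2t + (x^2 + y^2)(sinh 2t)/2   [not invariant for t != 0]
(B) x^2 + y^2: (x cosh t + y sinh t)^2 + (x sinh t + y cosh t)^2 = (x^2 + y^2)(cosh^2 t + sinh^2 t) + 4xy sinh t cosh t = (x^2 + y^2) cosh 2t + 2xy sinh 2t   [not invariant for t != 0]
(C) x^2 + 2xy + y^2: (x' + y')^2 with x' + y' = (x + y)(cosh t + sinh t) = (x + y)e^t, so it becomes (x + y)^2 e^(2t)   [not invariant for t != 0]
(D) x^2 - y^2: (x cosh t + y sinh t)^2 - (x sinh t + y cosh t)^2 = x^2(cosh^2 t - sinh^2 t) + 2xy(cosh t sinh t - sinh t cosh t) + y^2(sinh^2 t - cosh^2 t) = x^2 - y^2   [invariant, using cosh^2 t - sinh^2 t = 1]

Only (D) x^2 - y^2 is unchanged; it is the Minkowski form preserved by Lorentz boosts, just as x^2 + y^2 is preserved by ordinary rotations.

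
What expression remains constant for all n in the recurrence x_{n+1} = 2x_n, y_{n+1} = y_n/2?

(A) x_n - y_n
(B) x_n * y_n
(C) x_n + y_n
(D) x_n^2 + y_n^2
B

For the recurrence x_{n+1} = 2x_n, y_{n+1} = y_n/2:

x_{n+1} * y_{n+1} = (2x_n) * (y_n/2) = x_n * y_n
The product is conserved.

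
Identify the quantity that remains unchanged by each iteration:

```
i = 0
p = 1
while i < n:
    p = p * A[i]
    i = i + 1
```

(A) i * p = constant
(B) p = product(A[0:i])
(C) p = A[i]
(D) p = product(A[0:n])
B

A loop invariant must hold before the first iteration and be re-established by every execution of the body.

(B) p = product(A[0:i]): Initially i = 0 and p = 1 = product of the empty slice A[0:0]. If p = product(A[0:i]) holds at the top of an iteration, the body sets p to product(A[0:i]) * A[i] = product(A[0:i+1]) and then i to i+1, so the property is restored. At exit i = n, giving p = product(A[0:n]).

The other options fail:
(A) i * p = constant: initially i * p = 0, but after one iteration it is 1 * A[0], which is nonzero in general.
(C) p = A[i]: after the first iteration p = A[0] but i = 1; in general p is a product of several elements, not a single one.
(D) p = product(A[0:n]): false before the loop (p = 1, not the full product) -- it only becomes true at exit.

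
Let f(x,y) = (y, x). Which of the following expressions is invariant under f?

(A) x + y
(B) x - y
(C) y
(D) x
A

For f(x,y) = (y, x):
After applying f: x' = y, y' = x. So x' + y' = y + x = x + y.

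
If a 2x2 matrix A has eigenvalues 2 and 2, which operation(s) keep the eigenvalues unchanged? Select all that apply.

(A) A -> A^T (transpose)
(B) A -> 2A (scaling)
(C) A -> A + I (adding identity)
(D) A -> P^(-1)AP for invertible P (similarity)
A and D

Eigenvalues are preserved by:
1. Similarity transformations: A -> P^(-1)AP (same characteristic polynomial)
2. Transpose: A^T has the same eigenvalues as A

Eigenvalues are NOT preserved by:
- Adding identity: eigenvalues become 2+1, 2+1
- Scaling: eigenvalues become 4, 4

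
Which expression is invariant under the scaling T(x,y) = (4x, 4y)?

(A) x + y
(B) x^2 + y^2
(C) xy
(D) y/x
D

Under the uniform scaling T(x,y) = (4x, 4y):
Substitute the transformed coordinates into each option and compare with the original:
(A) x + y  ->  (4x) + (4y) = 4x + 4y   [differs from x + y: not invariant]
(B) x^2 + y^2  ->  (4x)^2 + (4y)^2 = 16x^2 + 16y^2   [differs from x^2 + y^2: not invariant]
(C) xy  ->  (4x)(4y) = 16xy   [differs from xy: not invariant]
(D) y/x  ->  (4y)/(4x) = y/x   [equals y/x: invariant]

Only option (D), y/x, is unchanged by the transformation.
The common factor 4 cancels in a ratio of coordinates, while sums, products and sums of squares pick up factors of 4 or 16.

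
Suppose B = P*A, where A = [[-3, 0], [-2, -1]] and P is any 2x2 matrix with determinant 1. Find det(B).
3

By the multiplicative property of determinants, det(B) = det(P*A) = det(P) * det(A) = det(A),
so the determinant is invariant under multiplication by any determinant-1 matrix; we just need det(A).

det(A) = (-3)(-1) - (0)(-2) = 3 - 0 = 3

Therefore det(B) = 1 * 3 = 3.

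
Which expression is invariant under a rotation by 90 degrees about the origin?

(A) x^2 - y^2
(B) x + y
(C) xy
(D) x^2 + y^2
D

A rotation by 90 degrees sends (x, y) to (-y, x).
Substitute the transformed coordinates into each option and compare with the original:
(A) x^2 - y^2  ->  (-y)^2 - (x)^2 = -x^2 + y^2   [differs from x^2 - y^2: not invariant]
(B) x + y  ->  (-y) + (x) = x - y   [differs from x + y: not invariant]
(C) xy  ->  (-y)(x) = -xy   [differs from xy: not invariant]
(D) x^2 + y^2  ->  (-y)^2 + (x)^2 = x^2 + y^2   [equals x^2 + y^2: invariant]

Only option (D), x^2 + y^2, is unchanged by the transformation.
Geometrically, x^2 + y^2 is the squared distance from the origin, which every rotation about the origin preserves.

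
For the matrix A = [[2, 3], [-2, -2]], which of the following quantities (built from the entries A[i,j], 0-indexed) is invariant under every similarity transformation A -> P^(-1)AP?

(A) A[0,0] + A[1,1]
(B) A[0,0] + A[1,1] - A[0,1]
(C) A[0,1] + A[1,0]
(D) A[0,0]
A

A[0,0] + A[1,1] is the trace of A. By the cyclic property of the trace, tr(P^(-1)AP) = tr(APP^(-1)) = tr(A), so it is the same for every matrix similar to A.

The other combinations are not similarity invariants. For example, take P = [[1, 2], [0, 1]] (det P = 1), so P^(-1) = [[1, -2], [0, 1]] and
B = P^(-1)AP = [[6, 19], [-2, -6]].
Evaluating each option on A and on B:
(A) A[0,0] + A[1,1]: 0 for A, 0 for B -> unchanged
(B) A[0,0] + A[1,1] - A[0,1]: -3 for A, -19 for B -> changes
(C) A[0,1] + A[1,0]: 1 for A, 17 for B -> changes
(D) A[0,0]: 2 for A, 6 for B -> changes

Only (A) A[0,0] + A[1,1] = 0 survives (and it does so for every P, not just this one), so it is the invariant.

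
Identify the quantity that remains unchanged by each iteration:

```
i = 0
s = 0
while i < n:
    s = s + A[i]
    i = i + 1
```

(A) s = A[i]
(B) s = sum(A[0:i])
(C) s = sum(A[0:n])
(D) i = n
B

A loop invariant must hold before the first iteration and be re-established by every execution of the body.

(B) s = sum(A[0:i]): Initially i = 0 and s = 0 = sum of the empty slice A[0:0]. If s = sum(A[0:i]) holds at the top of an iteration, the body sets s to sum(A[0:i]) + A[i] = sum(A[0:i+1]) and then i to i+1, so s = sum(A[0:i]) holds again. At exit i = n, giving s = sum(A[0:n]).

The other options fail:
(A) s = A[i]: after the first iteration s = A[0] but i = 1, so s = A[i] compares s with the wrong element (and fails in general).
(C) s = sum(A[0:n]): false before the loop (s = 0, not the full sum) -- it only becomes true at exit.
(D) i = n: false initially (i = 0); it is the exit condition, not an invariant.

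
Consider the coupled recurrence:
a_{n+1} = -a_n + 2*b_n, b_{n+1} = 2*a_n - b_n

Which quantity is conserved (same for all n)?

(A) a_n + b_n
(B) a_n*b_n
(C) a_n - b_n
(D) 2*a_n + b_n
A

Replace a_n by a_{n+1} = -a_n + 2*b_n and b_n by b_{n+1} = 2*a_n - b_n in each option and simplify:
(A) a_n + b_n  ->  (-a_n + 2*b_n) + (2*a_n - b_n) = a_n + b_n   [conserved]
(B) a_n*b_n  ->  (-a_n + 2*b_n)*(2*a_n - b_n) = -2*a_n^2 + 5*a_n*b_n - 2*b_n^2   [not conserved]
(C) a_n - b_n  ->  (-a_n + 2*b_n) - (2*a_n - b_n) = -3*a_n + 3*b_n   [not conserved]
(D) 2*a_n + b_n  ->  2*(-a_n + 2*b_n) + (2*a_n - b_n) = 3*b_n   [not conserved]

Only (A) a_n + b_n returns to itself after one step, so it is the conserved quantity.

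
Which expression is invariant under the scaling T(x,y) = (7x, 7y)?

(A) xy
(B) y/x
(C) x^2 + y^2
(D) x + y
B

Under the uniform scaling T(x,y) = (7x, 7y):
Substitute the transformed coordinates into each option and compare with the original:
(A) xy  ->  (7x)(7y) = 49xy   [differs from xy: not invariant]
(B) y/x  ->  (7y)/(7x) = y/x   [equals y/x: invariant]
(C) x^2 + y^2  ->  (7x)^2 + (7y)^2 = 49x^2 + 49y^2   [differs from x^2 + y^2: not invariant]
(D) x + y  ->  (7x) + (7y) = 7x + 7y   [differs from x + y: not invariant]

Only option (B), y/x, is unchanged by the transformation.
The common factor 7 cancels in a ratio of coordinates, while sums, products and sums of squares pick up factors of 7 or 49.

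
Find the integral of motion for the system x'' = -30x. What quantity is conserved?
E = (x')^2 + 30x^2

Multiply the equation by x':
x' * x'' = -30x * x'
The left side is d/dt[(x')^2/2] and the right side is d/dt[-30x^2/2], so
d/dt[(x')^2/2 + 30x^2/2] = 0, i.e. (x')^2/2 + 30x^2/2 = constant.
Multiplying by 2, the integral of motion is E = (x')^2 + 30x^2.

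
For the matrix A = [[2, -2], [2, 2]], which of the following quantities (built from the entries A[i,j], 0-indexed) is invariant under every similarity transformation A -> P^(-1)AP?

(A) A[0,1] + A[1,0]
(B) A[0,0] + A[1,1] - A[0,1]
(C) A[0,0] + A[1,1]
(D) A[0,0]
C

A[0,0] + A[1,1] is the trace of A. By the cyclic property of the trace, tr(P^(-1)AP) = tr(APP^(-1)) = tr(A), so it is the same for every matrix similar to A.

The other combinations are not similarity invariants. For example, take P = [[1, 2], [0, 1]] (det P = 1), so P^(-1) = [[1, -2], [0, 1]] and
B = P^(-1)AP = [[-2, -10], [2, 6]].
Evaluating each option on A and on B:
(A) A[0,1] + A[1,0]: 0 for A, -8 for B -> changes
(B) A[0,0] + A[1,1] - A[0,1]: 6 for A, 14 for B -> changes
(C) A[0,0] + A[1,1]: 4 for A, 4 for B -> unchanged
(D) A[0,0]: 2 for A, -2 for B -> changes

Only (C) A[0,0] + A[1,1] = 4 survives (and it does so for every P, not just this one), so it is the invariant.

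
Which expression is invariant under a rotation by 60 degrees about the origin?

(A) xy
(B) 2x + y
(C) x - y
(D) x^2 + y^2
D

A rotation by 60 degrees sends (x, y) to (x/2 - sqrt(3)y/2, sqrt(3)x/2 + y/2).
Substitute the transformed coordinates into each option and compare with the original:
(A) xy  ->  (x/2 - sqrt(3)y/2)(sqrt(3)x/2 + y/2) = sqrt(3)x^2/4 - xy/2 - sqrt(3)y^2/4   [differs from xy: not invariant]
(B) 2x + y  ->  2(x/2 - sqrt(3)y/2) + (sqrt(3)x/2 + y/2) = sqrt(3)x/2 + x - sqrt(3)y + y/2   [differs from 2x + y: not invariant]
(C) x - y  ->  (x/2 - sqrt(3)y/2) - (sqrt(3)x/2 + y/2) = -sqrt(3)x/2 + x/2 - sqrt(3)y/2 - y/2   [differs from x - y: not invariant]
(D) x^2 + y^2  ->  (x/2 - sqrt(3)y/2)^2 + (sqrt(3)x/2 + y/2)^2 = x^2 + y^2   [equals x^2 + y^2: invariant]

Only option (D), x^2 + y^2, is unchanged by the transformation.
Geometrically, x^2 + y^2 is the squared distance from the origin, which every rotation about the origin preserves.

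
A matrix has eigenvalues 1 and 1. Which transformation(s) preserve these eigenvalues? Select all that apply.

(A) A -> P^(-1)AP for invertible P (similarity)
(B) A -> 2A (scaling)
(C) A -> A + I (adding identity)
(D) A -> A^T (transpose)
A and D

Eigenvalues are preserved by:
1. Similarity transformations: A -> P^(-1)AP (same characteristic polynomial)
2. Transpose: A^T has the same eigenvalues as A

Eigenvalues are NOT preserved by:
- Adding identity: eigenvalues become 1+1, 1+1
- Scaling: eigenvalues become 2, 2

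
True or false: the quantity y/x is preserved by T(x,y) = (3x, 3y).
True

Substitute T(x,y) = (3x, 3y) into the expression and compare with the original.

Original: y/x
After applying T: (3y)/(3x) = y/x

This is identical to the original y/x, so the expression is invariant.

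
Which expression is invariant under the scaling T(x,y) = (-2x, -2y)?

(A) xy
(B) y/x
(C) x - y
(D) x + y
B

Under the uniform scaling T(x,y) = (-2x, -2y):
Substitute the transformed coordinates into each option and compare with the original:
(A) xy  ->  (-2x)(-2y) = 4xy   [differs from xy: not invariant]
(B) y/x  ->  (-2y)/(-2x) = y/x   [equals y/x: invariant]
(C) x - y  ->  (-2x) - (-2y) = -2x + 2y   [differs from x - y: not invariant]
(D) x + y  ->  (-2x) + (-2y) = -2x - 2y   [differs from x + y: not invariant]

Only option (B), y/x, is unchanged by the transformation.
The common factor -2 cancels in a ratio of coordinates, while sums, products and sums of squares pick up factors of -2 or 4.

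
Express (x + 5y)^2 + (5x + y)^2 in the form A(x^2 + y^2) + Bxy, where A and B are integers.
26(x^2 + y^2) + 20xy

Expanding: (x + 5y)^2 = x^2 + 10xy + 25y^2
(5x + y)^2 = 25x^2 + 10xy + y^2
Sum = (1+25)(x^2+y^2) + 20xy = 26(x^2 + y^2) + 20xy
This is symmetric in x and y.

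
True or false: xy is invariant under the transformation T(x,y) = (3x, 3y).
False

Substitute T(x,y) = (3x, 3y) into the expression and compare with the original.

Original: xy
After applying T: (3x)(3y) = 9xy

This differs from the original xy (difference: 8xy), so the expression is NOT invariant.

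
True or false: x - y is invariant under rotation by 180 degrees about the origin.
False

Applying rotation by 180 degrees: x' = x*cos(180 degrees) - y*sin(180 degrees) = -x, y' = x*sin(180 degrees) + y*cos(180 degrees) = -y

Substituting into x - y:
(-x) - (-y)
= -x + y

This differs from the original expression x - y, so it is NOT invariant.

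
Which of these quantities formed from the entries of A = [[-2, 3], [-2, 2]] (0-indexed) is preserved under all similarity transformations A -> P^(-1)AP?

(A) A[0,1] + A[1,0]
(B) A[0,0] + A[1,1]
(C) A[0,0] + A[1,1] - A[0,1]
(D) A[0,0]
B

A[0,0] + A[1,1] is the trace of A. By the cyclic property of the trace, tr(P^(-1)AP) = tr(APP^(-1)) = tr(A), so it is the same for every matrix similar to A.

The other combinations are not similarity invariants. For example, take P = [[1, 1], [1, 2]] (det P = 1), so P^(-1) = [[2, -1], [-1, 1]] and
B = P^(-1)AP = [[2, 6], [-1, -2]].
Evaluating each option on A and on B:
(A) A[0,1] + A[1,0]: 1 for A, 5 for B -> changes
(B) A[0,0] + A[1,1]: 0 for A, 0 for B -> unchanged
(C) A[0,0] + A[1,1] - A[0,1]: -3 for A, -6 for B -> changes
(D) A[0,0]: -2 for A, 2 for B -> changes

Only (B) A[0,0] + A[1,1] = 0 survives (and it does so for every P, not just this one), so it is the invariant.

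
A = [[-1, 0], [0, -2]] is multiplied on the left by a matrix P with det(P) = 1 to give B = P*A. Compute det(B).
2

By the multiplicative property of determinants, det(B) = det(P*A) = det(P) * det(A) = det(A),
so the determinant is invariant under multiplication by any determinant-1 matrix; we just need det(A).

det(A) = (-1)(-2) - (0)(0) = 2 - 0 = 2

Therefore det(B) = 1 * 2 = 2.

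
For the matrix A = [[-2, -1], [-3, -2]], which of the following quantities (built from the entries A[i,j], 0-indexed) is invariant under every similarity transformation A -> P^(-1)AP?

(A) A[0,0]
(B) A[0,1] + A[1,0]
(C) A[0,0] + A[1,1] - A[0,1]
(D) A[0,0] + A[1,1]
D

A[0,0] + A[1,1] is the trace of A. By the cyclic property of the trace, tr(P^(-1)AP) = tr(APP^(-1)) = tr(A), so it is the same for every matrix similar to A.

The other combinations are not similarity invariants. For example, take P = [[2, 1], [1, 1]] (det P = 1), so P^(-1) = [[1, -1], [-1, 2]] and
B = P^(-1)AP = [[3, 2], [-11, -7]].
Evaluating each option on A and on B:
(A) A[0,0]: -2 for A, 3 for B -> changes
(B) A[0,1] + A[1,0]: -4 for A, -9 for B -> changes
(C) A[0,0] + A[1,1] - A[0,1]: -3 for A, -6 for B -> changes
(D) A[0,0] + A[1,1]: -4 for A, -4 for B -> unchanged

Only (D) A[0,0] + A[1,1] = -4 survives (and it does so for every P, not just this one), so it is the invariant.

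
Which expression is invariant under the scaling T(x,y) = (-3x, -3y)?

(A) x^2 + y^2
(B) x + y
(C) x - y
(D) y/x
D

Under the uniform scaling T(x,y) = (-3x, -3y):
Substitute the transformed coordinates into each option and compare with the original:
(A) x^2 + y^2  ->  (-3x)^2 + (-3y)^2 = 9x^2 + 9y^2   [differs from x^2 + y^2: not invariant]
(B) x + y  ->  (-3x) + (-3y) = -3x - 3y   [differs from x + y: not invariant]
(C) x - y  ->  (-3x) - (-3y) = -3x + 3y   [differs from x - y: not invariant]
(D) y/x  ->  (-3y)/(-3x) = y/x   [equals y/x: invariant]

Only option (D), y/x, is unchanged by the transformation.
The common factor -3 cancels in a ratio of coordinates, while sums, products and sums of squares pick up factors of -3 or 9.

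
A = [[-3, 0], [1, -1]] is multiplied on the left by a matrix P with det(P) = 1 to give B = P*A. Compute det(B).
3

By the multiplicative property of determinants, det(B) = det(P*A) = det(P) * det(A) = det(A),
so the determinant is invariant under multiplication by any determinant-1 matrix; we just need det(A).

det(A) = (-3)(-1) - (0)(1) = 3 - 0 = 3

Therefore det(B) = 1 * 3 = 3.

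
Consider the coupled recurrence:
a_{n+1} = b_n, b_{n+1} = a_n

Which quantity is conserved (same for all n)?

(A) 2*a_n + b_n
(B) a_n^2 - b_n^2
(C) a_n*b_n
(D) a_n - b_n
C

Replace a_n by a_{n+1} = b_n and b_n by b_{n+1} = a_n in each option and simplify:
(A) 2*a_n + b_n  ->  2*(b_n) + (a_n) = a_n + 2*b_n   [not conserved]
(B) a_n^2 - b_n^2  ->  (b_n)^2 - (a_n)^2 = -a_n^2 + b_n^2   [not conserved]
(C) a_n*b_n  ->  (b_n)*(a_n) = a_n*b_n   [conserved]
(D) a_n - b_n  ->  (b_n) - (a_n) = -a_n + b_n   [not conserved]

Only (C) a_n*b_n returns to itself after one step, so it is the conserved quantity.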